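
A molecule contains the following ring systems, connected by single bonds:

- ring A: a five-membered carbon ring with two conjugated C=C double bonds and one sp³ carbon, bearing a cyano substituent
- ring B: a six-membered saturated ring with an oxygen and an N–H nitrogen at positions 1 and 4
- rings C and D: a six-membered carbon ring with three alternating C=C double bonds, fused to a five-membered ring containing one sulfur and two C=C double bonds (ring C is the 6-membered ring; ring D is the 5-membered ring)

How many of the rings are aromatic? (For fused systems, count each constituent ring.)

Ring A has one sp³ carbon, so it is not fully conjugated — not aromatic (cyclopentadiene).
Ring B has only sp³ atoms, so it is not fully conjugated — not aromatic (morpholine).
Rings C and D form a fused bicyclic system (with one sulfur) with 9 sp² atoms and 10 π electrons from ring double bonds plus a heteroatom lone pair. 10 = 4(2)+2, so the system is aromatic and both rings count as aromatic (benzothiophene).
Aromatic: C, D. Total: 2.

2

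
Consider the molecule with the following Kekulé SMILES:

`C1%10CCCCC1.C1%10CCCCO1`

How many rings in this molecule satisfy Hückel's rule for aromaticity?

The SMILES encodes a six-membered saturated carbon ring; a six-membered saturated ring of five carbons and one oxygen.
The 6-membered ring has only sp³ atoms, so it is not fully conjugated — not aromatic (cyclohexane).
The 6-membered ring with one oxygen has only sp³ atoms, so it is not fully conjugated — not aromatic (tetrahydropyran).
None of the rings are aromatic. Total: 0.

0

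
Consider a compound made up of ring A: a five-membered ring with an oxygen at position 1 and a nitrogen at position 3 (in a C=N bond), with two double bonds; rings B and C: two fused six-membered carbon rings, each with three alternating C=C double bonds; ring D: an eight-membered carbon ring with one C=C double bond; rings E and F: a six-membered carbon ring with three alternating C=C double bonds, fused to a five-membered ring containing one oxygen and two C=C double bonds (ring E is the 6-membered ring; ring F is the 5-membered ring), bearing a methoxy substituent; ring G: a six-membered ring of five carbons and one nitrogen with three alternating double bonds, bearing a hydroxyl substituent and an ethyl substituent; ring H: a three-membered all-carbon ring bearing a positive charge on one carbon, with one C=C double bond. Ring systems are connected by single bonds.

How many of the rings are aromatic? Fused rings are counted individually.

Ring A has a continuous p-orbital overlap around the ring; 2 ring double bonds (4 π electrons) plus a heteroatom lone pair (2) give 6 π electrons. Since 6 = 4n+2 (n=1), ring A is aromatic (oxazole).
Rings B and C form a fused bicyclic system with 10 sp² atoms and 10 π electrons from ring double bonds. 10 = 4(2)+2, so the system is aromatic and both rings count as aromatic (naphthalene).
Ring D has six sp³ carbons, so it is not fully conjugated — not aromatic (cyclooctene).
Rings E and F form a fused bicyclic system (with one oxygen) with 9 sp² atoms and 10 π electrons from ring double bonds plus a heteroatom lone pair. 10 = 4(2)+2, so the system is aromatic and both rings count as aromatic (benzofuran).
Ring G is planar and fully conjugated; 3 ring double bonds give 6 π electrons. That satisfies 4n+2 with n=1, so ring G is aromatic (pyridine).
Ring H is planar and fully conjugated; 1 ring double bond (2 π electrons) plus the carbocation's empty p orbital (0, but keeps the ring conjugated) give 2 π electrons. 2 = 4(0)+2, so ring H is aromatic (cyclopropenyl cation).
Aromatic: A, B, C, E, F, G, H. Total: 7.

7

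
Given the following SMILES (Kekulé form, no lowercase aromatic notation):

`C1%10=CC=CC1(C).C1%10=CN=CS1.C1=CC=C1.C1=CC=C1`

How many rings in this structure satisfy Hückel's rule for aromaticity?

The SMILES encodes a five-membered carbon ring with two conjugated C=C double bonds and one sp³ carbon; a five-membered ring with a sulfur at position 1 and a nitrogen at position 3 (in a C=N bond), with two double bonds; a four-membered carbon ring with two alternating C=C double bonds; a four-membered carbon ring with two alternating C=C double bonds.
The 5-membered ring has one sp³ carbon, so it is not fully conjugated — not aromatic (cyclopentadiene).
The 5-membered ring with one sulfur and one =N– has a continuous p-orbital overlap around the ring; 2 ring double bonds (4 π electrons) plus a heteroatom lone pair (2) give 6 π electrons. Since 6 = 4n+2 (n=1), it is aromatic (thiazole).
The 4-membered ring has only sp² ring atoms; a planar conformation would have a fully conjugated π system of 4 electrons. But 4 = 4(1), which is 4n not 4n+2, so it is not aromatic (cyclobutadiene) — cyclobutadiene is antiaromatic and distorts to a rectangle.
The second 4-membered ring has only sp² ring atoms; a planar conformation would have a fully conjugated π system of 4 electrons. But 4 = 4(1), which is 4n not 4n+2, so it is not aromatic (cyclobutadiene) — cyclobutadiene is antiaromatic and distorts to a rectangle.
1 of the 4 rings is aromatic. Total: 1.

1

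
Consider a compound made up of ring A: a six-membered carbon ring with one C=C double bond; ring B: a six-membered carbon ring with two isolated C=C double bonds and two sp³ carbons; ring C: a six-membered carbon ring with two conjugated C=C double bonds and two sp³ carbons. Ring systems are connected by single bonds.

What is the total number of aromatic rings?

0

Ring A has four sp³ carbons, so it is not fully conjugated — not aromatic (cyclohexene).
Ring B has two sp³ carbons, so it is not fully conjugated — not aromatic (1,4-cyclohexadiene).
Ring C has two sp³ carbons, so it is not fully conjugated — not aromatic (1,3-cyclohexadiene).
No ring is aromatic. Total: 0.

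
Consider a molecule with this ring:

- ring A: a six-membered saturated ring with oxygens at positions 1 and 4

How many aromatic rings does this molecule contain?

Ring A has only sp³ atoms, so it is not fully conjugated — not aromatic (1,4-dioxane).

0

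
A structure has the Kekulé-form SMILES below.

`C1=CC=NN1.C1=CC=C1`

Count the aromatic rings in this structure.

1

The SMILES encodes a five-membered ring with two adjacent nitrogens (one bearing H, one in a double bond) and two double bonds; a four-membered carbon ring with two alternating C=C double bonds.
The 5-membered ring with two adjacent nitrogens (one N–H, one =N–) is planar and fully conjugated; 2 ring double bonds (4 π electrons) plus a heteroatom lone pair (2) give 6 π electrons. Since 6 = 4n+2 (n=1), it is aromatic (pyrazole).
The 4-membered ring has only sp² ring atoms; a planar conformation would have a fully conjugated π system of 4 electrons. But 4 = 4(1), which is 4n not 4n+2, so it is not aromatic (cyclobutadiene) — cyclobutadiene is antiaromatic and distorts to a rectangle.
1 of the 2 rings is aromatic. Total: 1.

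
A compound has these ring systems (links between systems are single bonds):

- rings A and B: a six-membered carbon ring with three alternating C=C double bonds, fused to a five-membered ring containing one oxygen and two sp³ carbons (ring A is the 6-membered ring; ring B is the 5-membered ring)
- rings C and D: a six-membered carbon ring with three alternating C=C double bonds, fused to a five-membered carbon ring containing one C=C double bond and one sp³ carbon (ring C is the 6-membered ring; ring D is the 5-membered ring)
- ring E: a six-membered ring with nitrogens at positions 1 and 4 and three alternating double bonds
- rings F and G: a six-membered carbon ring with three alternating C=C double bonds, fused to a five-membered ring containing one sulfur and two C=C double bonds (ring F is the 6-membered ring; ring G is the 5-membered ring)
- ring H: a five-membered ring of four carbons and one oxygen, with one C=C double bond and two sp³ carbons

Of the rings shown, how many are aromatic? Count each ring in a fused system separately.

Ring A has a continuous p-orbital overlap around the ring; 3 ring double bonds give 6 π electrons. 6 = 4(1)+2, so ring A is aromatic (benzene ring).
Ring B has two sp³ carbons, so it is not fully conjugated — not aromatic (oxolane ring).
Ring C is fully conjugated (every ring atom contributes a p orbital); 3 ring double bonds give 6 π electrons. That satisfies 4n+2 with n=1, so ring C is aromatic (benzene ring).
Ring D has one sp³ carbon, so it is not fully conjugated — not aromatic (cyclopentene ring).
Ring E is fully conjugated (every ring atom contributes a p orbital); 3 ring double bonds give 6 π electrons. Since 6 = 4n+2 (n=1), ring E is aromatic (pyrazine).
Rings F and G form a fused bicyclic system (with one sulfur) with 9 sp² atoms and 10 π electrons from ring double bonds plus a heteroatom lone pair. 10 = 4(2)+2, so the system is aromatic and both rings count as aromatic (benzothiophene).
Ring H has two sp³ carbons, so it is not fully conjugated — not aromatic (2,3-dihydrofuran).
Aromatic: A, C, E, F, G. Total: 5.

5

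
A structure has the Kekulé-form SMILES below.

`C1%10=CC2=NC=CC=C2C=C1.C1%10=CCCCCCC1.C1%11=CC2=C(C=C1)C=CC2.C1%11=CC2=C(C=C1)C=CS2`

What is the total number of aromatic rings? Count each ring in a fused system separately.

5

The SMILES encodes two fused six-membered rings, each with three alternating double bonds; one ring is all carbon and the other has one ring nitrogen; an eight-membered carbon ring with one C=C double bond; a six-membered carbon ring with three alternating C=C double bonds, fused to a five-membered carbon ring containing one C=C double bond and one sp³ carbon; a six-membered carbon ring with three alternating C=C double bonds, fused to a five-membered ring containing one sulfur and two C=C double bonds.
The fused 6/6-membered bicyclic (with one nitrogen) is a single π system with 10 sp² atoms and 10 π electrons from ring double bonds. 10 = 4(2)+2, so the system is aromatic and both rings count as aromatic (quinoline).
The 8-membered ring has six sp³ carbons, so it is not fully conjugated — not aromatic (cyclooctene).
The 6-membered ring is fully conjugated (every ring atom contributes a p orbital); 3 ring double bonds give 6 π electrons. Since 6 = 4n+2 (n=1), it is aromatic (benzene ring).
The 5-membered ring has one sp³ carbon, so it is not fully conjugated — not aromatic (cyclopentene ring).
The fused 6/5-membered bicyclic (with one sulfur) is a single π system with 9 sp² atoms and 10 π electrons from ring double bonds plus a heteroatom lone pair. 10 = 4(2)+2, so the system is aromatic and both rings count as aromatic (benzothiophene).
5 of the 7 rings are aromatic. Total: 5.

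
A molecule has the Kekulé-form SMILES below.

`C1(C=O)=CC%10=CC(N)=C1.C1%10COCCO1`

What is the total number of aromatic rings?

1

The SMILES encodes a six-membered carbon ring with three alternating C=C double bonds; a six-membered saturated ring with oxygens at positions 1 and 4.
The 6-membered ring is planar and fully conjugated; 3 ring double bonds give 6 π electrons. Since 6 = 4n+2 (n=1), it is aromatic (benzene).
The 6-membered ring with two oxygens (1,4) has only sp³ atoms, so it is not fully conjugated — not aromatic (1,4-dioxane).
1 of the 2 rings is aromatic. Total: 1.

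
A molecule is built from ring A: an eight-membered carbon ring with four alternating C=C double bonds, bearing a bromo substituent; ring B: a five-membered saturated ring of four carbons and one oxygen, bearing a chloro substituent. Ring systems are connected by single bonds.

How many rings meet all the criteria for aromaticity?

0

Ring A has only sp² ring atoms; a planar conformation would have a fully conjugated π system of 8 electrons. But 8 = 4(2), which is 4n not 4n+2, so ring A is not aromatic (cyclooctatetraene) — cyclooctatetraene distorts into a non-planar tub to avoid antiaromaticity.
Ring B has only sp³ atoms, so it is not fully conjugated — not aromatic (tetrahydrofuran).
No ring is aromatic. Total: 0.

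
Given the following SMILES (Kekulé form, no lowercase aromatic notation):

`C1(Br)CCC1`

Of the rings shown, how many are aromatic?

0

The SMILES encodes a four-membered saturated carbon ring.
The 4-membered ring has only sp³ atoms, so it is not fully conjugated — not aromatic (cyclobutane).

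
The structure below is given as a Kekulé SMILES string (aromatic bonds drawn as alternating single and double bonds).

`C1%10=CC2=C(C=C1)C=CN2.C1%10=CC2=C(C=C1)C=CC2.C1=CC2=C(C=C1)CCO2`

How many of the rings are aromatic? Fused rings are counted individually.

4

The SMILES encodes a six-membered carbon ring with three alternating C=C double bonds, fused to a five-membered ring containing one N–H nitrogen and two C=C double bonds; a six-membered carbon ring with three alternating C=C double bonds, fused to a five-membered carbon ring containing one C=C double bond and one sp³ carbon; a six-membered carbon ring with three alternating C=C double bonds, fused to a five-membered ring containing one oxygen and two sp³ carbons.
The fused 6/5-membered bicyclic (with one N–H) is a single π system with 9 sp² atoms and 10 π electrons from ring double bonds plus a heteroatom lone pair. 10 = 4(2)+2, so the system is aromatic and both rings count as aromatic (indole).
The 6-membered ring is fully conjugated (every ring atom contributes a p orbital); 3 ring double bonds give 6 π electrons. Since 6 = 4n+2 (n=1), it is aromatic (benzene ring).
The 5-membered ring has one sp³ carbon, so it is not fully conjugated — not aromatic (cyclopentene ring).
The second 6-membered ring is planar and fully conjugated; 3 ring double bonds give 6 π electrons. Since 6 = 4n+2 (n=1), it is aromatic (benzene ring).
The 5-membered ring with one oxygen has two sp³ carbons, so it is not fully conjugated — not aromatic (oxolane ring).
4 of the 6 rings are aromatic. Total: 4.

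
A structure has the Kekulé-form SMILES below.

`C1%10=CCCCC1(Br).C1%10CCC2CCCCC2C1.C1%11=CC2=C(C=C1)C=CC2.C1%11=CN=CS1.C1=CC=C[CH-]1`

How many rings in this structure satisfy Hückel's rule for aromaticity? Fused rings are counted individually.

3

The SMILES encodes a six-membered carbon ring with one C=C double bond; two fused six-membered saturated carbon rings; a six-membered carbon ring with three alternating C=C double bonds, fused to a five-membered carbon ring containing one C=C double bond and one sp³ carbon; a five-membered ring with a sulfur at position 1 and a nitrogen at position 3 (in a C=N bond), with two double bonds; a five-membered all-carbon ring bearing a negative charge on one carbon, with two C=C double bonds.
The 6-membered ring has four sp³ carbons, so it is not fully conjugated — not aromatic (cyclohexene).
The second 6-membered ring has only sp³ atoms, so it is not fully conjugated — not aromatic (cyclohexane ring).
The third 6-membered ring has only sp³ atoms, so it is not fully conjugated — not aromatic (cyclohexane ring).
The fourth 6-membered ring is fully conjugated (every ring atom contributes a p orbital); 3 ring double bonds give 6 π electrons. That satisfies 4n+2 with n=1, so it is aromatic (benzene ring).
The 5-membered ring has one sp³ carbon, so it is not fully conjugated — not aromatic (cyclopentene ring).
The 5-membered ring with one sulfur and one =N– is planar and fully conjugated; 2 ring double bonds (4 π electrons) plus a heteroatom lone pair (2) give 6 π electrons. 6 = 4(1)+2, so it is aromatic (thiazole).
The second 5-membered ring has a continuous p-orbital overlap around the ring; 2 ring double bonds (4 π electrons) plus the carbanion lone pair (2) give 6 π electrons. That satisfies 4n+2 with n=1, so it is aromatic (cyclopentadienyl anion).
3 of the 7 rings are aromatic. Total: 3.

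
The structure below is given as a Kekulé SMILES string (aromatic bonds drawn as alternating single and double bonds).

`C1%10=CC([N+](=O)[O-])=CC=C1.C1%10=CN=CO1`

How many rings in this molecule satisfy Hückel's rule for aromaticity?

2

The SMILES encodes a six-membered carbon ring with three alternating C=C double bonds; a five-membered ring with an oxygen at position 1 and a nitrogen at position 3 (in a C=N bond), with two double bonds.
The 6-membered ring has a continuous p-orbital overlap around the ring; 3 ring double bonds give 6 π electrons. Since 6 = 4n+2 (n=1), it is aromatic (benzene).
The 5-membered ring with one oxygen and one =N– is fully conjugated (every ring atom contributes a p orbital); 2 ring double bonds (4 π electrons) plus a heteroatom lone pair (2) give 6 π electrons. Since 6 = 4n+2 (n=1), it is aromatic (oxazole).
2 of the 2 rings are aromatic. Total: 2.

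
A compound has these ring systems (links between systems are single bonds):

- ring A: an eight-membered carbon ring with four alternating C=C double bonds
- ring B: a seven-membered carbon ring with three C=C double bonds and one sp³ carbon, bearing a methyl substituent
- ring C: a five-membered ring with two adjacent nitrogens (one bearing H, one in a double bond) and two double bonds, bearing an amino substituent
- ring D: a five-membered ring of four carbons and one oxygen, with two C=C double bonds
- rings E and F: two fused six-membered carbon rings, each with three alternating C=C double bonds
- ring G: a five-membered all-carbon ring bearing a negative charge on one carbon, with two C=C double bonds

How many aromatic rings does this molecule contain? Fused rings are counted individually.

Ring A has only sp² ring atoms; a planar conformation would have a fully conjugated π system of 8 electrons. But 8 = 4(2), which is 4n not 4n+2, so ring A is not aromatic (cyclooctatetraene) — cyclooctatetraene distorts into a non-planar tub to avoid antiaromaticity.
Ring B has one sp³ carbon, so it is not fully conjugated — not aromatic (cycloheptatriene).
Ring C is planar and fully conjugated; 2 ring double bonds (4 π electrons) plus a heteroatom lone pair (2) give 6 π electrons. That satisfies 4n+2 with n=1, so ring C is aromatic (pyrazole).
Ring D has a continuous p-orbital overlap around the ring; 2 ring double bonds (4 π electrons) plus a heteroatom lone pair (2) give 6 π electrons. That satisfies 4n+2 with n=1, so ring D is aromatic (furan).
Rings E and F form a fused bicyclic system with 10 sp² atoms and 10 π electrons from ring double bonds. 10 = 4(2)+2, so the system is aromatic and both rings count as aromatic (naphthalene).
Ring G has a continuous p-orbital overlap around the ring; 2 ring double bonds (4 π electrons) plus the carbanion lone pair (2) give 6 π electrons. That satisfies 4n+2 with n=1, so ring G is aromatic (cyclopentadienyl anion).
Aromatic: C, D, E, F, G. Total: 5.

5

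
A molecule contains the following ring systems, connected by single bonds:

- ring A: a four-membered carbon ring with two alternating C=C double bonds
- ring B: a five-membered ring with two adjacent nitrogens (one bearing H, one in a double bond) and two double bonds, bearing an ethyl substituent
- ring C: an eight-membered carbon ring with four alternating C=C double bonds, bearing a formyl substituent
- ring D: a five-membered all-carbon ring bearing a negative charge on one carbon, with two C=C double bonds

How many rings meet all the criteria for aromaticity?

Ring A has only sp² ring atoms; a planar conformation would have a fully conjugated π system of 4 electrons. But 4 = 4(1), which is 4n not 4n+2, so ring A is not aromatic (cyclobutadiene) — cyclobutadiene is antiaromatic and distorts to a rectangle.
Ring B is planar and fully conjugated; 2 ring double bonds (4 π electrons) plus a heteroatom lone pair (2) give 6 π electrons. 6 = 4(1)+2, so ring B is aromatic (pyrazole).
Ring C has only sp² ring atoms; a planar conformation would have a fully conjugated π system of 8 electrons. But 8 = 4(2), which is 4n not 4n+2, so ring C is not aromatic (cyclooctatetraene) — cyclooctatetraene distorts into a non-planar tub to avoid antiaromaticity.
Ring D has a continuous p-orbital overlap around the ring; 2 ring double bonds (4 π electrons) plus the carbanion lone pair (2) give 6 π electrons. 6 = 4(1)+2, so ring D is aromatic (cyclopentadienyl anion).
Aromatic: B, D. Total: 2.

2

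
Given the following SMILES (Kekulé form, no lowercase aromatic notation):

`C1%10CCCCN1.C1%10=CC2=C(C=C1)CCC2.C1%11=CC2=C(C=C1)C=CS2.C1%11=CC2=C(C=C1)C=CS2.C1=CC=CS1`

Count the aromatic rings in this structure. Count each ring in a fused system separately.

The SMILES encodes a six-membered saturated ring of five carbons and one N–H nitrogen; a six-membered carbon ring with three alternating C=C double bonds, fused to a saturated five-membered carbon ring; a six-membered carbon ring with three alternating C=C double bonds, fused to a five-membered ring containing one sulfur and two C=C double bonds; a six-membered carbon ring with three alternating C=C double bonds, fused to a five-membered ring containing one sulfur and two C=C double bonds; a five-membered ring of four carbons and one sulfur, with two C=C double bonds.
The 6-membered ring with one N–H has only sp³ atoms, so it is not fully conjugated — not aromatic (piperidine).
The 6-membered ring is fully conjugated (every ring atom contributes a p orbital); 3 ring double bonds give 6 π electrons. Since 6 = 4n+2 (n=1), it is aromatic (benzene ring).
The 5-membered ring has three sp³ carbons, so it is not fully conjugated — not aromatic (cyclopentane ring).
The fused 6/5-membered bicyclic (with one sulfur) is a single π system with 9 sp² atoms and 10 π electrons from ring double bonds plus a heteroatom lone pair. 10 = 4(2)+2, so the system is aromatic and both rings count as aromatic (benzothiophene).
The fused 6/5-membered bicyclic (with one sulfur) is a single π system with 9 sp² atoms and 10 π electrons from ring double bonds plus a heteroatom lone pair. 10 = 4(2)+2, so the system is aromatic and both rings count as aromatic (benzothiophene).
The 5-membered ring with one sulfur has a continuous p-orbital overlap around the ring; 2 ring double bonds (4 π electrons) plus a heteroatom lone pair (2) give 6 π electrons. 6 = 4(1)+2, so it is aromatic (thiophene).
6 of the 8 rings are aromatic. Total: 6.

6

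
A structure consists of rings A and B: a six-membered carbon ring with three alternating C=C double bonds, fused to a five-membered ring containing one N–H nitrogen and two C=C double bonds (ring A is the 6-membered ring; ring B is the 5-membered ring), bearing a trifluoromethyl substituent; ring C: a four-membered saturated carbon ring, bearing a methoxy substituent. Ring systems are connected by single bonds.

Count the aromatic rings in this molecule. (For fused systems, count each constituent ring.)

Rings A and B form a fused bicyclic system (with one N–H) with 9 sp² atoms and 10 π electrons from ring double bonds plus a heteroatom lone pair. 10 = 4(2)+2, so the system is aromatic and both rings count as aromatic (indole).
Ring C has only sp³ atoms, so it is not fully conjugated — not aromatic (cyclobutane).
Aromatic: A, B. Total: 2.

2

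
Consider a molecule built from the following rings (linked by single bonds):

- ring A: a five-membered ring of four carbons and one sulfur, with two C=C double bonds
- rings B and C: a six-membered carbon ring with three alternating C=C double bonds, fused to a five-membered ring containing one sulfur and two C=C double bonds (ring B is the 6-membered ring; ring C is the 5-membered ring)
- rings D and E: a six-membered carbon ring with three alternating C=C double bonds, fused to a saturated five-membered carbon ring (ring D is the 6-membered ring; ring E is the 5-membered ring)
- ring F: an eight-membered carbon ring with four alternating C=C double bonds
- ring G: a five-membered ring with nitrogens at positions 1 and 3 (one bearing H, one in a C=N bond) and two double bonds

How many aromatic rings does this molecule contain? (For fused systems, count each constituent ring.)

Ring A has a continuous p-orbital overlap around the ring; 2 ring double bonds (4 π electrons) plus a heteroatom lone pair (2) give 6 π electrons. 6 = 4(1)+2, so ring A is aromatic (thiophene).
Rings B and C form a fused bicyclic system (with one sulfur) with 9 sp² atoms and 10 π electrons from ring double bonds plus a heteroatom lone pair. 10 = 4(2)+2, so the system is aromatic and both rings count as aromatic (benzothiophene).
Ring D is planar and fully conjugated; 3 ring double bonds give 6 π electrons. That satisfies 4n+2 with n=1, so ring D is aromatic (benzene ring).
Ring E has three sp³ carbons, so it is not fully conjugated — not aromatic (cyclopentane ring).
Ring F has only sp² ring atoms; a planar conformation would have a fully conjugated π system of 8 electrons. But 8 = 4(2), which is 4n not 4n+2, so ring F is not aromatic (cyclooctatetraene) — cyclooctatetraene distorts into a non-planar tub to avoid antiaromaticity.
Ring G has a continuous p-orbital overlap around the ring; 2 ring double bonds (4 π electrons) plus a heteroatom lone pair (2) give 6 π electrons. Since 6 = 4n+2 (n=1), ring G is aromatic (imidazole).
Aromatic: A, B, C, D, G. Total: 5.

5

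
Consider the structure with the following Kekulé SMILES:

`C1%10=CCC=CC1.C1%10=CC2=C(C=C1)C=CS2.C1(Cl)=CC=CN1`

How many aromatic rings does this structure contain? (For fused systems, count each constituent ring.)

3

The SMILES encodes a six-membered carbon ring with two isolated C=C double bonds and two sp³ carbons; a six-membered carbon ring with three alternating C=C double bonds, fused to a five-membered ring containing one sulfur and two C=C double bonds; a five-membered ring of four carbons and one nitrogen bearing a hydrogen, with two C=C double bonds.
The 6-membered ring has two sp³ carbons, so it is not fully conjugated — not aromatic (1,4-cyclohexadiene).
The fused 6/5-membered bicyclic (with one sulfur) is a single π system with 9 sp² atoms and 10 π electrons from ring double bonds plus a heteroatom lone pair. 10 = 4(2)+2, so the system is aromatic and both rings count as aromatic (benzothiophene).
The 5-membered ring with one N–H is fully conjugated (every ring atom contributes a p orbital); 2 ring double bonds (4 π electrons) plus a heteroatom lone pair (2) give 6 π electrons. 6 = 4(1)+2, so it is aromatic (pyrrole).
3 of the 4 rings are aromatic. Total: 3.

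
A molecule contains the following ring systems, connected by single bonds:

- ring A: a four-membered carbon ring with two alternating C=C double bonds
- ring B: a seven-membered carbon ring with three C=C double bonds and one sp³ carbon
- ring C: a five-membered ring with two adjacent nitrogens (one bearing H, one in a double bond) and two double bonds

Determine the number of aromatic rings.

Ring A has only sp² ring atoms; a planar conformation would have a fully conjugated π system of 4 electrons. But 4 = 4(1), which is 4n not 4n+2, so ring A is not aromatic (cyclobutadiene) — cyclobutadiene is antiaromatic and distorts to a rectangle.
Ring B has one sp³ carbon, so it is not fully conjugated — not aromatic (cycloheptatriene).
Ring C has a continuous p-orbital overlap around the ring; 2 ring double bonds (4 π electrons) plus a heteroatom lone pair (2) give 6 π electrons. 6 = 4(1)+2, so ring C is aromatic (pyrazole).
Aromatic: C. Total: 1.

1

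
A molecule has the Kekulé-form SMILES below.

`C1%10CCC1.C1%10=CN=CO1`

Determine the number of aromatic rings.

The SMILES encodes a four-membered saturated carbon ring; a five-membered ring with an oxygen at position 1 and a nitrogen at position 3 (in a C=N bond), with two double bonds.
The 4-membered ring has only sp³ atoms, so it is not fully conjugated — not aromatic (cyclobutane).
The 5-membered ring with one oxygen and one =N– is fully conjugated (every ring atom contributes a p orbital); 2 ring double bonds (4 π electrons) plus a heteroatom lone pair (2) give 6 π electrons. Since 6 = 4n+2 (n=1), it is aromatic (oxazole).
1 of the 2 rings is aromatic. Total: 1.

1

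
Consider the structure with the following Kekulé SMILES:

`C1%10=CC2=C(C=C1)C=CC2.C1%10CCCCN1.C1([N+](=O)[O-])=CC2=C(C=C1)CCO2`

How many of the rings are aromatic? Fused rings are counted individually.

The SMILES encodes a six-membered carbon ring with three alternating C=C double bonds, fused to a five-membered carbon ring containing one C=C double bond and one sp³ carbon; a six-membered saturated ring of five carbons and one N–H nitrogen; a six-membered carbon ring with three alternating C=C double bonds, fused to a five-membered ring containing one oxygen and two sp³ carbons.
The 6-membered ring has a continuous p-orbital overlap around the ring; 3 ring double bonds give 6 π electrons. That satisfies 4n+2 with n=1, so it is aromatic (benzene ring).
The 5-membered ring has one sp³ carbon, so it is not fully conjugated — not aromatic (cyclopentene ring).
The 6-membered ring with one N–H has only sp³ atoms, so it is not fully conjugated — not aromatic (piperidine).
The second 6-membered ring has a continuous p-orbital overlap around the ring; 3 ring double bonds give 6 π electrons. That satisfies 4n+2 with n=1, so it is aromatic (benzene ring).
The 5-membered ring with one oxygen has two sp³ carbons, so it is not fully conjugated — not aromatic (oxolane ring).
2 of the 5 rings are aromatic. Total: 2.

2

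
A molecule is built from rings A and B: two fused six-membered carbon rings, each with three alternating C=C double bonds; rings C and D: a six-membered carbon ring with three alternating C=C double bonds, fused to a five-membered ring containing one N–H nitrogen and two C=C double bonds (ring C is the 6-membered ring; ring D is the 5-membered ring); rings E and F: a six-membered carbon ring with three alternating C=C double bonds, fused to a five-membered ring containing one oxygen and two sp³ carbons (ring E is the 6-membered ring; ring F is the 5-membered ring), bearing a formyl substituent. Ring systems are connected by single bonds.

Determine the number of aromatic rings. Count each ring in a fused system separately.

5

Rings A and B form a fused bicyclic system with 10 sp² atoms and 10 π electrons from ring double bonds. 10 = 4(2)+2, so the system is aromatic and both rings count as aromatic (naphthalene).
Rings C and D form a fused bicyclic system (with one N–H) with 9 sp² atoms and 10 π electrons from ring double bonds plus a heteroatom lone pair. 10 = 4(2)+2, so the system is aromatic and both rings count as aromatic (indole).
Ring E is planar and fully conjugated; 3 ring double bonds give 6 π electrons. 6 = 4(1)+2, so ring E is aromatic (benzene ring).
Ring F has two sp³ carbons, so it is not fully conjugated — not aromatic (oxolane ring).
Aromatic: A, B, C, D, E. Total: 5.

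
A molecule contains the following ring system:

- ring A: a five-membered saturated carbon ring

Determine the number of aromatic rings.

Ring A has only sp³ atoms, so it is not fully conjugated — not aromatic (cyclopentane).

0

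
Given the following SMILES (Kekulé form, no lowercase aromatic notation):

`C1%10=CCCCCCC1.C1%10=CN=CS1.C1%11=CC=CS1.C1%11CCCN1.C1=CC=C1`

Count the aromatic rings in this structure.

The SMILES encodes an eight-membered carbon ring with one C=C double bond; a five-membered ring with a sulfur at position 1 and a nitrogen at position 3 (in a C=N bond), with two double bonds; a five-membered ring of four carbons and one sulfur, with two C=C double bonds; a five-membered saturated ring of four carbons and one N–H nitrogen; a four-membered carbon ring with two alternating C=C double bonds.
The 8-membered ring has six sp³ carbons, so it is not fully conjugated — not aromatic (cyclooctene).
The 5-membered ring with one sulfur and one =N– is planar and fully conjugated; 2 ring double bonds (4 π electrons) plus a heteroatom lone pair (2) give 6 π electrons. That satisfies 4n+2 with n=1, so it is aromatic (thiazole).
The 5-membered ring with one sulfur is planar and fully conjugated; 2 ring double bonds (4 π electrons) plus a heteroatom lone pair (2) give 6 π electrons. That satisfies 4n+2 with n=1, so it is aromatic (thiophene).
The 5-membered ring with one N–H has only sp³ atoms, so it is not fully conjugated — not aromatic (pyrrolidine).
The 4-membered ring has only sp² ring atoms; a planar conformation would have a fully conjugated π system of 4 electrons. But 4 = 4(1), which is 4n not 4n+2, so it is not aromatic (cyclobutadiene) — cyclobutadiene is antiaromatic and distorts to a rectangle.
2 of the 5 rings are aromatic. Total: 2.

2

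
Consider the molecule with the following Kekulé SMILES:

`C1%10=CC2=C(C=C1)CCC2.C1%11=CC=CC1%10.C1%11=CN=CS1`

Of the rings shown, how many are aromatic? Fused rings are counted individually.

The SMILES encodes a six-membered carbon ring with three alternating C=C double bonds, fused to a saturated five-membered carbon ring; a five-membered carbon ring with two conjugated C=C double bonds and one sp³ carbon; a five-membered ring with a sulfur at position 1 and a nitrogen at position 3 (in a C=N bond), with two double bonds.
The 6-membered ring is planar and fully conjugated; 3 ring double bonds give 6 π electrons. Since 6 = 4n+2 (n=1), it is aromatic (benzene ring).
The 5-membered ring has three sp³ carbons, so it is not fully conjugated — not aromatic (cyclopentane ring).
The second 5-membered ring has one sp³ carbon, so it is not fully conjugated — not aromatic (cyclopentadiene).
The 5-membered ring with one sulfur and one =N– is fully conjugated (every ring atom contributes a p orbital); 2 ring double bonds (4 π electrons) plus a heteroatom lone pair (2) give 6 π electrons. Since 6 = 4n+2 (n=1), it is aromatic (thiazole).
2 of the 4 rings are aromatic. Total: 2.

2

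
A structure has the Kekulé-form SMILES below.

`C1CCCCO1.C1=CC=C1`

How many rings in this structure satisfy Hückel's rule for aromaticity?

0

The SMILES encodes a six-membered saturated ring of five carbons and one oxygen; a four-membered carbon ring with two alternating C=C double bonds.
The 6-membered ring with one oxygen has only sp³ atoms, so it is not fully conjugated — not aromatic (tetrahydropyran).
The 4-membered ring has only sp² ring atoms; a planar conformation would have a fully conjugated π system of 4 electrons. But 4 = 4(1), which is 4n not 4n+2, so it is not aromatic (cyclobutadiene) — cyclobutadiene is antiaromatic and distorts to a rectangle.
None of the rings are aromatic. Total: 0.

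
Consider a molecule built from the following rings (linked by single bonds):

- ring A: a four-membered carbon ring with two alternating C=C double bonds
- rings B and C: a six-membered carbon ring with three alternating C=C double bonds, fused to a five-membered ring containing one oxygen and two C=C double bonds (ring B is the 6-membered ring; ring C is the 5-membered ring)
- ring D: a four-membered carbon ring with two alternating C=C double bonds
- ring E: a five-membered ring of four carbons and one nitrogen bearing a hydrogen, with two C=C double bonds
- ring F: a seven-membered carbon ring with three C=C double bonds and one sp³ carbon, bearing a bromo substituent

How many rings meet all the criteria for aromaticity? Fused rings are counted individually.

3

Ring A has only sp² ring atoms; a planar conformation would have a fully conjugated π system of 4 electrons. But 4 = 4(1), which is 4n not 4n+2, so ring A is not aromatic (cyclobutadiene) — cyclobutadiene is antiaromatic and distorts to a rectangle.
Rings B and C form a fused bicyclic system (with one oxygen) with 9 sp² atoms and 10 π electrons from ring double bonds plus a heteroatom lone pair. 10 = 4(2)+2, so the system is aromatic and both rings count as aromatic (benzofuran).
Ring D has only sp² ring atoms; a planar conformation would have a fully conjugated π system of 4 electrons. But 4 = 4(1), which is 4n not 4n+2, so ring D is not aromatic (cyclobutadiene) — cyclobutadiene is antiaromatic and distorts to a rectangle.
Ring E is planar and fully conjugated; 2 ring double bonds (4 π electrons) plus a heteroatom lone pair (2) give 6 π electrons. Since 6 = 4n+2 (n=1), ring E is aromatic (pyrrole).
Ring F has one sp³ carbon, so it is not fully conjugated — not aromatic (cycloheptatriene).
Aromatic: B, C, E. Total: 3.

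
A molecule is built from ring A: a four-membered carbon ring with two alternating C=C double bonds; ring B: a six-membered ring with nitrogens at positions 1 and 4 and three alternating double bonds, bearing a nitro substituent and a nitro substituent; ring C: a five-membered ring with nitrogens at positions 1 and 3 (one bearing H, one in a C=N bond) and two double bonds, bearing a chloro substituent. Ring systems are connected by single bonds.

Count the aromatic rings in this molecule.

2

Ring A has only sp² ring atoms; a planar conformation would have a fully conjugated π system of 4 electrons. But 4 = 4(1), which is 4n not 4n+2, so ring A is not aromatic (cyclobutadiene) — cyclobutadiene is antiaromatic and distorts to a rectangle.
Ring B is planar and fully conjugated; 3 ring double bonds give 6 π electrons. 6 = 4(1)+2, so ring B is aromatic (pyrazine).
Ring C is planar and fully conjugated; 2 ring double bonds (4 π electrons) plus a heteroatom lone pair (2) give 6 π electrons. That satisfies 4n+2 with n=1, so ring C is aromatic (imidazole).
Aromatic: B, C. Total: 2.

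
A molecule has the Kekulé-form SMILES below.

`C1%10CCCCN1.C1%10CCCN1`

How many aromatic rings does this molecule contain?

The SMILES encodes a six-membered saturated ring of five carbons and one N–H nitrogen; a five-membered saturated ring of four carbons and one N–H nitrogen.
The 6-membered ring with one N–H has only sp³ atoms, so it is not fully conjugated — not aromatic (piperidine).
The 5-membered ring with one N–H has only sp³ atoms, so it is not fully conjugated — not aromatic (pyrrolidine).
None of the rings are aromatic. Total: 0.

0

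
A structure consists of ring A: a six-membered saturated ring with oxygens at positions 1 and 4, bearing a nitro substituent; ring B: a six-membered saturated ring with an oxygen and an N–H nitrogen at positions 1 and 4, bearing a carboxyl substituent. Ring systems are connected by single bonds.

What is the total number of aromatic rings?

0

Ring A has only sp³ atoms, so it is not fully conjugated — not aromatic (1,4-dioxane).
Ring B has only sp³ atoms, so it is not fully conjugated — not aromatic (morpholine).
No ring is aromatic. Total: 0.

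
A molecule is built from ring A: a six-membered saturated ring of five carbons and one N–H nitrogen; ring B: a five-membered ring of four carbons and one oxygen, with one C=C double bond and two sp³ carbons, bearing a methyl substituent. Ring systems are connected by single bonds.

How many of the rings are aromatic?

0

Ring A has only sp³ atoms, so it is not fully conjugated — not aromatic (piperidine).
Ring B has two sp³ carbons, so it is not fully conjugated — not aromatic (2,3-dihydrofuran).
No ring is aromatic. Total: 0.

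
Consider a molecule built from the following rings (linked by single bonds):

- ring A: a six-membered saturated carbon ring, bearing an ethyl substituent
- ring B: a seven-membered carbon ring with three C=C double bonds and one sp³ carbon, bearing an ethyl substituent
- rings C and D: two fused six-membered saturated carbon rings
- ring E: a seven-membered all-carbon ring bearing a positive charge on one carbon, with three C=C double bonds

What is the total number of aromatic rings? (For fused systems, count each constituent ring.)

1

Ring A has only sp³ atoms, so it is not fully conjugated — not aromatic (cyclohexane).
Ring B has one sp³ carbon, so it is not fully conjugated — not aromatic (cycloheptatriene).
Ring C has only sp³ atoms, so it is not fully conjugated — not aromatic (cyclohexane ring).
Ring D has only sp³ atoms, so it is not fully conjugated — not aromatic (cyclohexane ring).
Ring E has a continuous p-orbital overlap around the ring; 3 ring double bonds (6 π electrons) plus the carbocation's empty p orbital (0, but keeps the ring conjugated) give 6 π electrons. 6 = 4(1)+2, so ring E is aromatic (tropylium cation).
Aromatic: E. Total: 1.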